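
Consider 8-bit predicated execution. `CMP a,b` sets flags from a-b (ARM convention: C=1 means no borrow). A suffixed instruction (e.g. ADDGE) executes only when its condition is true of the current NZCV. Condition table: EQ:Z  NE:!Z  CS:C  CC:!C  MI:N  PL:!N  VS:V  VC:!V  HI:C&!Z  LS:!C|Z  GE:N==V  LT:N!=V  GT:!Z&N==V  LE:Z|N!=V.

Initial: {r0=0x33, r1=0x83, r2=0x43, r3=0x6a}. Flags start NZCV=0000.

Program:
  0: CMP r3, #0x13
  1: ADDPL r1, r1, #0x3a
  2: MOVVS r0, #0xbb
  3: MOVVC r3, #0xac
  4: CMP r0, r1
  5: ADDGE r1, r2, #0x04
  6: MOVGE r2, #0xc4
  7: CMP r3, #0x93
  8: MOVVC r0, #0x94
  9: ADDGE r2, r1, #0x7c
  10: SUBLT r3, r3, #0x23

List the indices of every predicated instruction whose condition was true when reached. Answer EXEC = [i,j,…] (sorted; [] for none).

EXEC = [1,3,5,6,8,9]

[0] flags=0010 → (cmp)
[1] flags=0010 PL?T → r1=0xbd
[2] flags=0010 VS?F → skip
[3] flags=0010 VC?T → r3=0xac
[4] flags=0000 → (cmp)
[5] flags=0000 GE?T → r1=0x47
[6] flags=0000 GE?T → r2=0xc4
[7] flags=0010 → (cmp)
[8] flags=0010 VC?T → r0=0x94
[9] flags=0010 GE?T → r2=0xc3
[10] flags=0010 LT?F → skip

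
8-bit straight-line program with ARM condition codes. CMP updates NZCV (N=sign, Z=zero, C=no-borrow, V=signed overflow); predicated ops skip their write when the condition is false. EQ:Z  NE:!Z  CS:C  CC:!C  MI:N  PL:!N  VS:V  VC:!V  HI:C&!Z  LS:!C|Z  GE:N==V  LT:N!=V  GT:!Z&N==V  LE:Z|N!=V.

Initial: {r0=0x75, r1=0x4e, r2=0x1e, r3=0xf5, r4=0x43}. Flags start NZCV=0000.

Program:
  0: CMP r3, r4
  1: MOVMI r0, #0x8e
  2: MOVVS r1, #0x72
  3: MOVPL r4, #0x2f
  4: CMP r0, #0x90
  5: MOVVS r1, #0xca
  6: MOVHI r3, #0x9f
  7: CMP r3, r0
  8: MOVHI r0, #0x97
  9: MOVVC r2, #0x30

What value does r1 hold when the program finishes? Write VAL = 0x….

VAL = 0x4e

0: ✓ CMP  NZCV=1010
1: ✓ MOVMI  r0←0x8e
2: · MOVVS
3: · MOVPL
4: ✓ CMP  NZCV=1000
5: · MOVVS
6: · MOVHI
7: ✓ CMP  NZCV=0010
8: ✓ MOVHI  r0←0x97
9: ✓ MOVVC  r2←0x30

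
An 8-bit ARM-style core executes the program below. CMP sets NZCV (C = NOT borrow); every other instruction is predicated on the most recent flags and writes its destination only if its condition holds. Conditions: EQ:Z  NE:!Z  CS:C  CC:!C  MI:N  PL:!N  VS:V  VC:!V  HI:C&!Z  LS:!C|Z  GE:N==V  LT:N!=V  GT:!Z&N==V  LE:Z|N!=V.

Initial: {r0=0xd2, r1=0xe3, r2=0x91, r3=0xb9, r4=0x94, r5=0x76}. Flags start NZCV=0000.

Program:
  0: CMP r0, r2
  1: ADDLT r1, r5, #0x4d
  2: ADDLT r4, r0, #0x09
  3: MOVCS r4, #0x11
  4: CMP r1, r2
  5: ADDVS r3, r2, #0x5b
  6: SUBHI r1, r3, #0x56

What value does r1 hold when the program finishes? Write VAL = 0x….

[0] flags=0010 → (cmp)
[1] flags=0010 LT?F → skip
[2] flags=0010 LT?F → skip
[3] flags=0010 CS?T → r4=0x11
[4] flags=0010 → (cmp)
[5] flags=0010 VS?F → skip
[6] flags=0010 HI?T → r1=0x63

VAL = 0x63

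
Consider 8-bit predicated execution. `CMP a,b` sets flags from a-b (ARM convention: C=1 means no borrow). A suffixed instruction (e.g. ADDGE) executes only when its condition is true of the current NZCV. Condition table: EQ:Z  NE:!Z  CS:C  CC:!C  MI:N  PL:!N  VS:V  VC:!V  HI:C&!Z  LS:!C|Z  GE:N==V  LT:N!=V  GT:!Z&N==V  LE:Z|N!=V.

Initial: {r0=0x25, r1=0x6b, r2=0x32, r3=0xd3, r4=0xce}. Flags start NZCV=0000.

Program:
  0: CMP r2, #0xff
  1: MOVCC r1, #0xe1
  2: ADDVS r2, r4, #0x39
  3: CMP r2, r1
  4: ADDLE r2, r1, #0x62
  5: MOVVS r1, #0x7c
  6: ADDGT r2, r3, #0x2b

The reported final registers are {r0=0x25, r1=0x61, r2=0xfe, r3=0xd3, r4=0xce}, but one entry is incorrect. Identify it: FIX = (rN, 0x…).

FIX = (r1, 0xe1)

0: ✓ CMP  NZCV=0000
1: ✓ MOVCC  r1←0xe1
2: · ADDVS
3: ✓ CMP  NZCV=0000
4: · ADDLE
5: · MOVVS
6: ✓ ADDGT  r2←0xfe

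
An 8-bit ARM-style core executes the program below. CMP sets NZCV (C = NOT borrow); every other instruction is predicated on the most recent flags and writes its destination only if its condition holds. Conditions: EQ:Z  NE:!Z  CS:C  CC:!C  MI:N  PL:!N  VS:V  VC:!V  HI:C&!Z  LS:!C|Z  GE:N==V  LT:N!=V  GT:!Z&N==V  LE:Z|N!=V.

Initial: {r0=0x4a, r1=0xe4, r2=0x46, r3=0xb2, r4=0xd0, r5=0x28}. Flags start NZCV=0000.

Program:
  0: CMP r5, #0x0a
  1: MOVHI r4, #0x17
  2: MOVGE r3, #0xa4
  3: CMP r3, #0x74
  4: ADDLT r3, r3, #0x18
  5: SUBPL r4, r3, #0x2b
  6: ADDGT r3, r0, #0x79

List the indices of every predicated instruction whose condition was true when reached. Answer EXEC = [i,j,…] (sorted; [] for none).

EXEC = [1,2,4,5]

[0] flags=0010 → (cmp)
[1] flags=0010 HI?T → r4=0x17
[2] flags=0010 GE?T → r3=0xa4
[3] flags=0011 → (cmp)
[4] flags=0011 LT?T → r3=0xbc
[5] flags=0011 PL?T → r4=0x91
[6] flags=0011 GT?F → skip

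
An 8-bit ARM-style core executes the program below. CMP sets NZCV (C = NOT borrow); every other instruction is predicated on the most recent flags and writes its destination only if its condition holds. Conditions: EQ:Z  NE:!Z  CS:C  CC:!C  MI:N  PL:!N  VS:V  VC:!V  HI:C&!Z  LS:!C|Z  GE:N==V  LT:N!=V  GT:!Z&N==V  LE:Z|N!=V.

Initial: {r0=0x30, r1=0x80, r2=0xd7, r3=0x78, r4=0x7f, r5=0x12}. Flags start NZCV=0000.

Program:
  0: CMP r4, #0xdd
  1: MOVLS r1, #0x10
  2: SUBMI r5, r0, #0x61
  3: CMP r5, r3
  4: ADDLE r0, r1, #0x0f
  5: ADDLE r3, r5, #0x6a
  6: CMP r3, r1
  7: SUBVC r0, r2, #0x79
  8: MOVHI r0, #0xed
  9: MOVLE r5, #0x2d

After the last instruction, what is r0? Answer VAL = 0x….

VAL = 0xed

0: ✓ CMP  NZCV=1001
1: ✓ MOVLS  r1←0x10
2: ✓ SUBMI  r5←0xcf
3: ✓ CMP  NZCV=0011
4: ✓ ADDLE  r0←0x1f
5: ✓ ADDLE  r3←0x39
6: ✓ CMP  NZCV=0010
7: ✓ SUBVC  r0←0x5e
8: ✓ MOVHI  r0←0xed
9: · MOVLE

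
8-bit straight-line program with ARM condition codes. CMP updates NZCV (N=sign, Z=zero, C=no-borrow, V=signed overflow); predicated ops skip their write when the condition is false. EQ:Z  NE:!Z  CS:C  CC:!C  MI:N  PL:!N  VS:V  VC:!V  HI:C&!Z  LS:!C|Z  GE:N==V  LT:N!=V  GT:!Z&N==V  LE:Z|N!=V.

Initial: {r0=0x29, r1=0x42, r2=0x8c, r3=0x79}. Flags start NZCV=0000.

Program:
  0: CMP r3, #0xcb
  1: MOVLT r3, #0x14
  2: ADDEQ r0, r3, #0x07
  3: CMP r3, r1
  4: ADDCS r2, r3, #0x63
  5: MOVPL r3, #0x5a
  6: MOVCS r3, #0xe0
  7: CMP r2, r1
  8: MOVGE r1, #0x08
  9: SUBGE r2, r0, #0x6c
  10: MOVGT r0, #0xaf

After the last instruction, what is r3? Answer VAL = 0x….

VAL = 0xe0

[0] flags=1001 → (cmp)
[1] flags=1001 LT?F → skip
[2] flags=1001 EQ?F → skip
[3] flags=0010 → (cmp)
[4] flags=0010 CS?T → r2=0xdc
[5] flags=0010 PL?T → r3=0x5a
[6] flags=0010 CS?T → r3=0xe0
[7] flags=1010 → (cmp)
[8] flags=1010 GE?F → skip
[9] flags=1010 GE?F → skip
[10] flags=1010 GT?F → skip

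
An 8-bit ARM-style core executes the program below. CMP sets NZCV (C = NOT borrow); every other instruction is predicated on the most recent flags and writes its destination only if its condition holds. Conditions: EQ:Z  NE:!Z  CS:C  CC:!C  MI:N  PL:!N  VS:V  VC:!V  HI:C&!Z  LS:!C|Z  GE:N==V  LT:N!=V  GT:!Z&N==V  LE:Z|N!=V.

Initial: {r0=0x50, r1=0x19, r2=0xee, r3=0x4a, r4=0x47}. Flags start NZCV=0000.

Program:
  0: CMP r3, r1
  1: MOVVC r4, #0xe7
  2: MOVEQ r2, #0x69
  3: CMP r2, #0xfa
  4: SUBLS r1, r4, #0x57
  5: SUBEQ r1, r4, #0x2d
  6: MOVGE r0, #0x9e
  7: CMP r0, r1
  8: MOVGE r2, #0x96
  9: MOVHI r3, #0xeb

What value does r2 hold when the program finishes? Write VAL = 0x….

VAL = 0x96

0: ✓ CMP  NZCV=0010
1: ✓ MOVVC  r4←0xe7
2: · MOVEQ
3: ✓ CMP  NZCV=1000
4: ✓ SUBLS  r1←0x90
5: · SUBEQ
6: · MOVGE
7: ✓ CMP  NZCV=1001
8: ✓ MOVGE  r2←0x96
9: · MOVHI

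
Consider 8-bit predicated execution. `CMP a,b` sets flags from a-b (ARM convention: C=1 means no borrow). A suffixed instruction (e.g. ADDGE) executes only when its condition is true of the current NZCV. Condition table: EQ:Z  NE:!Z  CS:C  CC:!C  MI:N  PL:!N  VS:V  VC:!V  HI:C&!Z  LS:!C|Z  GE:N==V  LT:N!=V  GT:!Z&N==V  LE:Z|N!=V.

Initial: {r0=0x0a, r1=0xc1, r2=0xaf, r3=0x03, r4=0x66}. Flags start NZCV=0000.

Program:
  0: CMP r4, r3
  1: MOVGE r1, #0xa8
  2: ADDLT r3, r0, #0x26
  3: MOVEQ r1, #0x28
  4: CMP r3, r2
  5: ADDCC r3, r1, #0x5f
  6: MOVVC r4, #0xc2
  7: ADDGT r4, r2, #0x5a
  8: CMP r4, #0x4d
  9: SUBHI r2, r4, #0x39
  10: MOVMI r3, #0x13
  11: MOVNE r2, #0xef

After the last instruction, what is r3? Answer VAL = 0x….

VAL = 0x13

0: ✓ CMP  NZCV=0010
1: ✓ MOVGE  r1←0xa8
2: · ADDLT
3: · MOVEQ
4: ✓ CMP  NZCV=0000
5: ✓ ADDCC  r3←0x07
6: ✓ MOVVC  r4←0xc2
7: ✓ ADDGT  r4←0x09
8: ✓ CMP  NZCV=1000
9: · SUBHI
10: ✓ MOVMI  r3←0x13
11: ✓ MOVNE  r2←0xef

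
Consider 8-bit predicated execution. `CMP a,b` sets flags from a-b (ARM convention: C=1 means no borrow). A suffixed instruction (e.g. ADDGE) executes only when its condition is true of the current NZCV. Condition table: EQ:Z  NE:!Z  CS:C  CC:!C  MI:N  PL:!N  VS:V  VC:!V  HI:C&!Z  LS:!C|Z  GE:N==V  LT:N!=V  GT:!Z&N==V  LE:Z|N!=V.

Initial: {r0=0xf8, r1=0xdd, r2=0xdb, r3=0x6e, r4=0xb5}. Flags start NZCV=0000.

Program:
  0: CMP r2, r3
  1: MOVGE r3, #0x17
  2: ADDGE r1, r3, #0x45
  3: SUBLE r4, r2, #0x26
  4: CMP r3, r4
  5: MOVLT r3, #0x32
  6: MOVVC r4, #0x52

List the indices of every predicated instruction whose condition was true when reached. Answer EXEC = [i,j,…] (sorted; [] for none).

EXEC = [3]

0: ✓ CMP  NZCV=0011
1: · MOVGE
2: · ADDGE
3: ✓ SUBLE  r4←0xb5
4: ✓ CMP  NZCV=1001
5: · MOVLT
6: · MOVVC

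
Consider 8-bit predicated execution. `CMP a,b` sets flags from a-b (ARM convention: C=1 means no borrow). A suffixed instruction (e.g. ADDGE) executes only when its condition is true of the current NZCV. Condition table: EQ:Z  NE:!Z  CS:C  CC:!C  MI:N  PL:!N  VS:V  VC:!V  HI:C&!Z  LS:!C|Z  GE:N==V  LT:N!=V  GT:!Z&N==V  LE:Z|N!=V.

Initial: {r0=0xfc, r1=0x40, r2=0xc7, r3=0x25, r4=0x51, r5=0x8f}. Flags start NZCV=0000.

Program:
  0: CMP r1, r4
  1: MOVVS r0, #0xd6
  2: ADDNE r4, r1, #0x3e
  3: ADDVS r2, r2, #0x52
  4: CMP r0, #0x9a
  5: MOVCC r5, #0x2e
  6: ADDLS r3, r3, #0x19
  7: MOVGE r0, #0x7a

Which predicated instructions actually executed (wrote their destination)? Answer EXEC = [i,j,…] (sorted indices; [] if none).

EXEC = [2,7]

0: ✓ CMP  NZCV=1000
1: · MOVVS
2: ✓ ADDNE  r4←0x7e
3: · ADDVS
4: ✓ CMP  NZCV=0010
5: · MOVCC
6: · ADDLS
7: ✓ MOVGE  r0←0x7a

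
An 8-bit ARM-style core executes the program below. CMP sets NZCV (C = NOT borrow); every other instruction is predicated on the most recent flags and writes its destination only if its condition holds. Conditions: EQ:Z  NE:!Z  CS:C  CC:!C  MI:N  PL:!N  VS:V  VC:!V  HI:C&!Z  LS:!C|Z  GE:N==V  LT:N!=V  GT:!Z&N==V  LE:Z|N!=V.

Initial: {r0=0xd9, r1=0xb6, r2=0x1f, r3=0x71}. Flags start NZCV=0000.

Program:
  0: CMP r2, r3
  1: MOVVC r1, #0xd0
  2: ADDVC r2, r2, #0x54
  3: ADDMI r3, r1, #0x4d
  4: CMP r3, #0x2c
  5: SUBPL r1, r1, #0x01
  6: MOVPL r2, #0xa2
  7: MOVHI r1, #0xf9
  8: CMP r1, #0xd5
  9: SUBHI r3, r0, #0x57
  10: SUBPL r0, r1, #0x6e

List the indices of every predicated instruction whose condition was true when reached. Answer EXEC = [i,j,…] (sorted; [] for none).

0: ✓ CMP  NZCV=1000
1: ✓ MOVVC  r1←0xd0
2: ✓ ADDVC  r2←0x73
3: ✓ ADDMI  r3←0x1d
4: ✓ CMP  NZCV=1000
5: · SUBPL
6: · MOVPL
7: · MOVHI
8: ✓ CMP  NZCV=1000
9: · SUBHI
10: · SUBPL

EXEC = [1,2,3]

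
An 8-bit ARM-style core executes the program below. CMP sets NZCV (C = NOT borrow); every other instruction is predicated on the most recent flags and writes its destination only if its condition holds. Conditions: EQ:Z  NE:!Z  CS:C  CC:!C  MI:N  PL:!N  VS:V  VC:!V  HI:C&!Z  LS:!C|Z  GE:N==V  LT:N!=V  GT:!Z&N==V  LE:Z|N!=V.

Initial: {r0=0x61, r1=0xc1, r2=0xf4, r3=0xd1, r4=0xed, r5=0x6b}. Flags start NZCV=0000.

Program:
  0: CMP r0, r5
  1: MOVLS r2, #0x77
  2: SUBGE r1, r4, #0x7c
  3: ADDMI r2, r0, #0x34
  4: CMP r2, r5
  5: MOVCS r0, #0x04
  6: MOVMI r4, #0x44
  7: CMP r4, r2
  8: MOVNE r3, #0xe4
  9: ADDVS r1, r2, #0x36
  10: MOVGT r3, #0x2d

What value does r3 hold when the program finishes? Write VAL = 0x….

0: ✓ CMP  NZCV=1000
1: ✓ MOVLS  r2←0x77
2: · SUBGE
3: ✓ ADDMI  r2←0x95
4: ✓ CMP  NZCV=0011
5: ✓ MOVCS  r0←0x04
6: · MOVMI
7: ✓ CMP  NZCV=0010
8: ✓ MOVNE  r3←0xe4
9: · ADDVS
10: ✓ MOVGT  r3←0x2d

VAL = 0x2d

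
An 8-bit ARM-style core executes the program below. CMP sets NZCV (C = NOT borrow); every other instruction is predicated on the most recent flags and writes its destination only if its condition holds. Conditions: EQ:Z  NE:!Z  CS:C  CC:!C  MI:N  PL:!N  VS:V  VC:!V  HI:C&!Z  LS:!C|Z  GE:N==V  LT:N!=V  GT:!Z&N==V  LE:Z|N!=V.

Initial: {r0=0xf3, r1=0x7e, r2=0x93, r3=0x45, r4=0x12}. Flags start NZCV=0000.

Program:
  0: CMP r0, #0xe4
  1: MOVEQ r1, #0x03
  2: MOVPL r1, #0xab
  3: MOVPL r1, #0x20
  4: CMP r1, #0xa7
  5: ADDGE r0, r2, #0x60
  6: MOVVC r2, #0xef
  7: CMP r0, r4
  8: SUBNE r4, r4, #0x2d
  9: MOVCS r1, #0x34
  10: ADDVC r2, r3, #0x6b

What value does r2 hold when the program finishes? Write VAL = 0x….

VAL = 0xb0

[0] flags=0010 → (cmp)
[1] flags=0010 EQ?F → skip
[2] flags=0010 PL?T → r1=0xab
[3] flags=0010 PL?T → r1=0x20
[4] flags=0000 → (cmp)
[5] flags=0000 GE?T → r0=0xf3
[6] flags=0000 VC?T → r2=0xef
[7] flags=1010 → (cmp)
[8] flags=1010 NE?T → r4=0xe5
[9] flags=1010 CS?T → r1=0x34
[10] flags=1010 VC?T → r2=0xb0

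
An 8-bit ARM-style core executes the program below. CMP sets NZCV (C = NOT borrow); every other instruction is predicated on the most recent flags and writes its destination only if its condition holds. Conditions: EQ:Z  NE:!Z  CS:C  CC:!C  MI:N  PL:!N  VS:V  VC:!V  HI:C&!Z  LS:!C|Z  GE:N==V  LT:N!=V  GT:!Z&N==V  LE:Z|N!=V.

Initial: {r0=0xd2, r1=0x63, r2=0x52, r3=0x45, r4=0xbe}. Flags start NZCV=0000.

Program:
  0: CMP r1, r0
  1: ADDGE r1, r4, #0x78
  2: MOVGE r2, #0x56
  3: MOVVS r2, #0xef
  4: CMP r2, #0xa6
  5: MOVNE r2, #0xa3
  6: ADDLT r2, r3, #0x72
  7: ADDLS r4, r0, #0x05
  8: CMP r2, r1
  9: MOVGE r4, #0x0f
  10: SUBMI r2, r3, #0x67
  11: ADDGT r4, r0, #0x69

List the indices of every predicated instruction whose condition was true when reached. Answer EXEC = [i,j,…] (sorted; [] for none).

[0] flags=1001 → (cmp)
[1] flags=1001 GE?T → r1=0x36
[2] flags=1001 GE?T → r2=0x56
[3] flags=1001 VS?T → r2=0xef
[4] flags=0010 → (cmp)
[5] flags=0010 NE?T → r2=0xa3
[6] flags=0010 LT?F → skip
[7] flags=0010 LS?F → skip
[8] flags=0011 → (cmp)
[9] flags=0011 GE?F → skip
[10] flags=0011 MI?F → skip
[11] flags=0011 GT?F → skip

EXEC = [1,2,3,5]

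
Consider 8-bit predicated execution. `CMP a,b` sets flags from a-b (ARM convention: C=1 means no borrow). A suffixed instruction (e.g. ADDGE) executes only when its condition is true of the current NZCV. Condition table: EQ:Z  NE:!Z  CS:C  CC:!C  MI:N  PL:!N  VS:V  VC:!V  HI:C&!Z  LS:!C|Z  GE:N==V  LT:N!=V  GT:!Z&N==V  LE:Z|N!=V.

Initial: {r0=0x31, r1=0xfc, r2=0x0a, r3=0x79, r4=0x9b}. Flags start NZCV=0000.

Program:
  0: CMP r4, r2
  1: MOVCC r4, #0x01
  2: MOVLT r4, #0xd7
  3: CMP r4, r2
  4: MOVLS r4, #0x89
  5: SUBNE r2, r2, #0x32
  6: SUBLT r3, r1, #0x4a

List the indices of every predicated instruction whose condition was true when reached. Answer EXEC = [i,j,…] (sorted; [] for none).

[0] flags=1010 → (cmp)
[1] flags=1010 CC?F → skip
[2] flags=1010 LT?T → r4=0xd7
[3] flags=1010 → (cmp)
[4] flags=1010 LS?F → skip
[5] flags=1010 NE?T → r2=0xd8
[6] flags=1010 LT?T → r3=0xb2

EXEC = [2,5,6]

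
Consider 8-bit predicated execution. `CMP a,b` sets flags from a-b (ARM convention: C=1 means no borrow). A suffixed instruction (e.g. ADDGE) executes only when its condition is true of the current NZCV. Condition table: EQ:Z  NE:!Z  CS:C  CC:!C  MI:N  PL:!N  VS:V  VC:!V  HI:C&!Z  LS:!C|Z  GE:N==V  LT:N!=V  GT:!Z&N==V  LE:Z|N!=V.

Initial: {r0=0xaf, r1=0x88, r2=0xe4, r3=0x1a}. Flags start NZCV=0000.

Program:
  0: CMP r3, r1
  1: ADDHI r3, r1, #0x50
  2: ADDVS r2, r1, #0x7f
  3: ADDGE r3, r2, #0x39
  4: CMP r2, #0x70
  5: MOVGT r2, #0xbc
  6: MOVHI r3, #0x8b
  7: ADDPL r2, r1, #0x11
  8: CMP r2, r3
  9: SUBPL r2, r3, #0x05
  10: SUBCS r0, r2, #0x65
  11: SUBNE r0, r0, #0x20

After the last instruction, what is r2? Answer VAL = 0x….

0: ✓ CMP  NZCV=1001
1: · ADDHI
2: ✓ ADDVS  r2←0x07
3: ✓ ADDGE  r3←0x40
4: ✓ CMP  NZCV=1000
5: · MOVGT
6: · MOVHI
7: · ADDPL
8: ✓ CMP  NZCV=1000
9: · SUBPL
10: · SUBCS
11: ✓ SUBNE  r0←0x8f

VAL = 0x07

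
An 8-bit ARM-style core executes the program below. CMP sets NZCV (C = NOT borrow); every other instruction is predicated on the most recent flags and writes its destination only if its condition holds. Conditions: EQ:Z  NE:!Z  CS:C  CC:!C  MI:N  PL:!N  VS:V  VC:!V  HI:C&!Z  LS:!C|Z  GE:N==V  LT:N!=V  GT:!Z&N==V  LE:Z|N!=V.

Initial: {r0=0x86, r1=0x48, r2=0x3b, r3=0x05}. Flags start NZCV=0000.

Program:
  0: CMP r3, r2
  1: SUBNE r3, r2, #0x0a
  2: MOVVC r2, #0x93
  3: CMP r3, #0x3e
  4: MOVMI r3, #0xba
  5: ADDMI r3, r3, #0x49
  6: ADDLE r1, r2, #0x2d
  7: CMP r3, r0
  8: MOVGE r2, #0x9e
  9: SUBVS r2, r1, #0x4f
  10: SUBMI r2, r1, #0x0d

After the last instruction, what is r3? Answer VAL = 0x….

VAL = 0x03

0: ✓ CMP  NZCV=1000
1: ✓ SUBNE  r3←0x31
2: ✓ MOVVC  r2←0x93
3: ✓ CMP  NZCV=1000
4: ✓ MOVMI  r3←0xba
5: ✓ ADDMI  r3←0x03
6: ✓ ADDLE  r1←0xc0
7: ✓ CMP  NZCV=0000
8: ✓ MOVGE  r2←0x9e
9: · SUBVS
10: · SUBMI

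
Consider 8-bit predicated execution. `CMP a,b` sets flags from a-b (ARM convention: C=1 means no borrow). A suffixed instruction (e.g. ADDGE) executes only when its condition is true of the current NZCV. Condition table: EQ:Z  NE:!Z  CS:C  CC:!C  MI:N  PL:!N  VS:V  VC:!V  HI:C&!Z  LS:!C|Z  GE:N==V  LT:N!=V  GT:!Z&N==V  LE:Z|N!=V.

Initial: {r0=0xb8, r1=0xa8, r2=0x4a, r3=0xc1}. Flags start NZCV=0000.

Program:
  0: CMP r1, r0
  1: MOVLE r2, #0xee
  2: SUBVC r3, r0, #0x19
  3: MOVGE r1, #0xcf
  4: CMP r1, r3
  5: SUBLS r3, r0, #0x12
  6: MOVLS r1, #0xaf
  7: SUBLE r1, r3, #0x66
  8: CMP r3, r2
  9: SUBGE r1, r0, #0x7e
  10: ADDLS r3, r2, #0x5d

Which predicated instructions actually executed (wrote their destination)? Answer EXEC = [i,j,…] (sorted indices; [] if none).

EXEC = [1,2,10]

0: ✓ CMP  NZCV=1000
1: ✓ MOVLE  r2←0xee
2: ✓ SUBVC  r3←0x9f
3: · MOVGE
4: ✓ CMP  NZCV=0010
5: · SUBLS
6: · MOVLS
7: · SUBLE
8: ✓ CMP  NZCV=1000
9: · SUBGE
10: ✓ ADDLS  r3←0x4b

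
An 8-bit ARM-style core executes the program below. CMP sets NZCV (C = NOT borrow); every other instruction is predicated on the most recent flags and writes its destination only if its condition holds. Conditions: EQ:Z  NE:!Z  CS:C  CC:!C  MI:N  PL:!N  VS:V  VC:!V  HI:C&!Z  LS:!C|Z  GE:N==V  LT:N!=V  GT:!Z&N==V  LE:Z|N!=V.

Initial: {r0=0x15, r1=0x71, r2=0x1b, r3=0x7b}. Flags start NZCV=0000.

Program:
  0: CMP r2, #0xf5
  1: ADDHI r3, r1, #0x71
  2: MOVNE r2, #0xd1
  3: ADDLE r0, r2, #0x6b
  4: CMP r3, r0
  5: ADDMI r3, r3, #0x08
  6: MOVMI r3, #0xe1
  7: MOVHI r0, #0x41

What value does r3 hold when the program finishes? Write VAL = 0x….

VAL = 0x7b

0: ✓ CMP  NZCV=0000
1: · ADDHI
2: ✓ MOVNE  r2←0xd1
3: · ADDLE
4: ✓ CMP  NZCV=0010
5: · ADDMI
6: · MOVMI
7: ✓ MOVHI  r0←0x41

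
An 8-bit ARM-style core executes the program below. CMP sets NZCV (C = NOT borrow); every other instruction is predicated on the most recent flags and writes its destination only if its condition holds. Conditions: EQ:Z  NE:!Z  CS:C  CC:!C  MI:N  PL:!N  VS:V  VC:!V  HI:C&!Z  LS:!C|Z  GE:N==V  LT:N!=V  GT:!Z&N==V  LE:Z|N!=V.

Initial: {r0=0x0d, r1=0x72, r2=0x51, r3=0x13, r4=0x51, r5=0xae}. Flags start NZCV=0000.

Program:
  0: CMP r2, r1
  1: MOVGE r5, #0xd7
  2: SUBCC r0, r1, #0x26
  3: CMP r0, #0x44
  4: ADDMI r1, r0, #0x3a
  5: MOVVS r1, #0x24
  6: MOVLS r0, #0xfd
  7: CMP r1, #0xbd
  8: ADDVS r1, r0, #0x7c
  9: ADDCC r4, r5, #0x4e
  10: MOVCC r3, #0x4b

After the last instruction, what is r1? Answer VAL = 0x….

0: ✓ CMP  NZCV=1000
1: · MOVGE
2: ✓ SUBCC  r0←0x4c
3: ✓ CMP  NZCV=0010
4: · ADDMI
5: · MOVVS
6: · MOVLS
7: ✓ CMP  NZCV=1001
8: ✓ ADDVS  r1←0xc8
9: ✓ ADDCC  r4←0xfc
10: ✓ MOVCC  r3←0x4b

VAL = 0xc8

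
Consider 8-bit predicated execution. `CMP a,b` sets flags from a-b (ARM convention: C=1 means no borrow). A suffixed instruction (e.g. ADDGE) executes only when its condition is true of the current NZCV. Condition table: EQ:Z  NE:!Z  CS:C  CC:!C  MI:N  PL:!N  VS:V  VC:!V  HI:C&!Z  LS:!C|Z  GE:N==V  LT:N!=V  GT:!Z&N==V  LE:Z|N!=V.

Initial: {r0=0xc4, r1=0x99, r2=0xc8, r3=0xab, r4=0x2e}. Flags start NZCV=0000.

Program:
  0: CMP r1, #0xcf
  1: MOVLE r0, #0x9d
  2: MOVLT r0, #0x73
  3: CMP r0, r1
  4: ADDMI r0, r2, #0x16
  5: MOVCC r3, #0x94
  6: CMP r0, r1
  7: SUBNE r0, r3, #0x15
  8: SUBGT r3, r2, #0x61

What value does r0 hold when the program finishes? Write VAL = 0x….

[0] flags=1000 → (cmp)
[1] flags=1000 LE?T → r0=0x9d
[2] flags=1000 LT?T → r0=0x73
[3] flags=1001 → (cmp)
[4] flags=1001 MI?T → r0=0xde
[5] flags=1001 CC?T → r3=0x94
[6] flags=0010 → (cmp)
[7] flags=0010 NE?T → r0=0x7f
[8] flags=0010 GT?T → r3=0x67

VAL = 0x7f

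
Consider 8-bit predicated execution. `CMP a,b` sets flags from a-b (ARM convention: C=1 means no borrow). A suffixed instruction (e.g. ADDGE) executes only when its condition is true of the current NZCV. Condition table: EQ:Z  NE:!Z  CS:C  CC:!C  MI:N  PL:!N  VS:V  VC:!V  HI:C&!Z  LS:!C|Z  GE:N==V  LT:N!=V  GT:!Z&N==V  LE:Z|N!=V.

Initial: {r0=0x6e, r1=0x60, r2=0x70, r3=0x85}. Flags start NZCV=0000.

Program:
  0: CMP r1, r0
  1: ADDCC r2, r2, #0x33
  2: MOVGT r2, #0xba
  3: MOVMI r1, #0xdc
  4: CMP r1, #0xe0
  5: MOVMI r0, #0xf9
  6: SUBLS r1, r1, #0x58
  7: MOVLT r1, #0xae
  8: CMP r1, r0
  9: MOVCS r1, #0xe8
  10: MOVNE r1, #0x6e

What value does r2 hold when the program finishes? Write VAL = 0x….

0: ✓ CMP  NZCV=1000
1: ✓ ADDCC  r2←0xa3
2: · MOVGT
3: ✓ MOVMI  r1←0xdc
4: ✓ CMP  NZCV=1000
5: ✓ MOVMI  r0←0xf9
6: ✓ SUBLS  r1←0x84
7: ✓ MOVLT  r1←0xae
8: ✓ CMP  NZCV=1000
9: · MOVCS
10: ✓ MOVNE  r1←0x6e

VAL = 0xa3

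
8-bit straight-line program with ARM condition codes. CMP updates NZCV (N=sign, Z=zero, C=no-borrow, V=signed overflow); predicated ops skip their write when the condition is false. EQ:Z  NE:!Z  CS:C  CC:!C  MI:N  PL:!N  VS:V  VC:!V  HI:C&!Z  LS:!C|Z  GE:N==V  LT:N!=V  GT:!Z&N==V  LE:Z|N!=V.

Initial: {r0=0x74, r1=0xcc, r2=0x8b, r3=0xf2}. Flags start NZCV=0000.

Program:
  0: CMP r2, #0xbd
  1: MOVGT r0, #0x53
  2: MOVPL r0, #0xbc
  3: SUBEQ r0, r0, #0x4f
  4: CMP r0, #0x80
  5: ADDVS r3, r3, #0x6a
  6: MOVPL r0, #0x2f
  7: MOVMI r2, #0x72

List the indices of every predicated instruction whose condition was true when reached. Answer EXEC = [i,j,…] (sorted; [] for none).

EXEC = [5,7]

0: ✓ CMP  NZCV=1000
1: · MOVGT
2: · MOVPL
3: · SUBEQ
4: ✓ CMP  NZCV=1001
5: ✓ ADDVS  r3←0x5c
6: · MOVPL
7: ✓ MOVMI  r2←0x72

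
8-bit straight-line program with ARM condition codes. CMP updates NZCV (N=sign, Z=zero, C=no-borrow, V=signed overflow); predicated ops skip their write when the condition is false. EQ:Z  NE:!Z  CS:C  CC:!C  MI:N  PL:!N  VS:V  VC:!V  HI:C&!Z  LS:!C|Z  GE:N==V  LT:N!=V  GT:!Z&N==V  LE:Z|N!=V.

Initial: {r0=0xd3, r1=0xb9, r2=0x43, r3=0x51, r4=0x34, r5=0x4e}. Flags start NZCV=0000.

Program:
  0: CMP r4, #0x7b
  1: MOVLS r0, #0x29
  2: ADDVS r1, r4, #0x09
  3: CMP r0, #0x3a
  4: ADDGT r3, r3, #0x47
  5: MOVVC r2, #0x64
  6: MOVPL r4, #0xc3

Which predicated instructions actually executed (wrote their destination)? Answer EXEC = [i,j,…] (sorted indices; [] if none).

EXEC = [1,5]

[0] flags=1000 → (cmp)
[1] flags=1000 LS?T → r0=0x29
[2] flags=1000 VS?F → skip
[3] flags=1000 → (cmp)
[4] flags=1000 GT?F → skip
[5] flags=1000 VC?T → r2=0x64
[6] flags=1000 PL?F → skip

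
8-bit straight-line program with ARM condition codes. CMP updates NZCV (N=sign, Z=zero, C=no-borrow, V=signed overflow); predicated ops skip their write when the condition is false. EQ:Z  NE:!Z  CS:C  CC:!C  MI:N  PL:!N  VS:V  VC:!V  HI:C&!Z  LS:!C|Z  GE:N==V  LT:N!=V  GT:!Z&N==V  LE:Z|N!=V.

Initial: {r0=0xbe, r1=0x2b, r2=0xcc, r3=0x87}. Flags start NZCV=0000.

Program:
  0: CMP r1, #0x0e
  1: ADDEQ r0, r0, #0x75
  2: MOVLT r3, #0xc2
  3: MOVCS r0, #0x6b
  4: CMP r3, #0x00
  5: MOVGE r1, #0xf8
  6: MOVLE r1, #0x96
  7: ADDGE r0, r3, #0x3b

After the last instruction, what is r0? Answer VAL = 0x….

[0] flags=0010 → (cmp)
[1] flags=0010 EQ?F → skip
[2] flags=0010 LT?F → skip
[3] flags=0010 CS?T → r0=0x6b
[4] flags=1010 → (cmp)
[5] flags=1010 GE?F → skip
[6] flags=1010 LE?T → r1=0x96
[7] flags=1010 GE?F → skip

VAL = 0x6b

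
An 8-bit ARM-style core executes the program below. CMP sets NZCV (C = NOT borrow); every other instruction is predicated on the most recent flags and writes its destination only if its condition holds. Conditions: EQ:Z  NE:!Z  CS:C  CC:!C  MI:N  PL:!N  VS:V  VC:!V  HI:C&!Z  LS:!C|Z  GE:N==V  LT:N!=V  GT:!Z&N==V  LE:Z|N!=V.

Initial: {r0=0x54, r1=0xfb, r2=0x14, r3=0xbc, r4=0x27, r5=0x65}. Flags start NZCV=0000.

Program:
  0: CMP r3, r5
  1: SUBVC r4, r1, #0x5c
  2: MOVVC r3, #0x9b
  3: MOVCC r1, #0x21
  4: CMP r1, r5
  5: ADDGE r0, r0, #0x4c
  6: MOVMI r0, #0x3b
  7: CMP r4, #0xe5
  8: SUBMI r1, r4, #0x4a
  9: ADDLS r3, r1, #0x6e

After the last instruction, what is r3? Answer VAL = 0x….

VAL = 0x69

0: ✓ CMP  NZCV=0011
1: · SUBVC
2: · MOVVC
3: · MOVCC
4: ✓ CMP  NZCV=1010
5: · ADDGE
6: ✓ MOVMI  r0←0x3b
7: ✓ CMP  NZCV=0000
8: · SUBMI
9: ✓ ADDLS  r3←0x69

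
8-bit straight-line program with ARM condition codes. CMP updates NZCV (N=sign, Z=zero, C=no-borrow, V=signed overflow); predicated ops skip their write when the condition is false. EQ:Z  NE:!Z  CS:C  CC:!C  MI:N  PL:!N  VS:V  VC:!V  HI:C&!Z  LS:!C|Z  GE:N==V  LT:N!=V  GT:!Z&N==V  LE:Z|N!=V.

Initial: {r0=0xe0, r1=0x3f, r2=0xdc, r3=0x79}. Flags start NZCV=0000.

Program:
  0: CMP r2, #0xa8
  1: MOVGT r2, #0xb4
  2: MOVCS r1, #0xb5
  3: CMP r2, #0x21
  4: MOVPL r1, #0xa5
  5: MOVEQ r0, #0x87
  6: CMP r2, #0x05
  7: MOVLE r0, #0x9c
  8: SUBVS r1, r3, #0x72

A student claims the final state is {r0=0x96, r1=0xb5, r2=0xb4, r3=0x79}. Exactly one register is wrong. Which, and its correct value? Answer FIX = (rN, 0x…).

[0] flags=0010 → (cmp)
[1] flags=0010 GT?T → r2=0xb4
[2] flags=0010 CS?T → r1=0xb5
[3] flags=1010 → (cmp)
[4] flags=1010 PL?F → skip
[5] flags=1010 EQ?F → skip
[6] flags=1010 → (cmp)
[7] flags=1010 LE?T → r0=0x9c
[8] flags=1010 VS?F → skip

FIX = (r0, 0x9c)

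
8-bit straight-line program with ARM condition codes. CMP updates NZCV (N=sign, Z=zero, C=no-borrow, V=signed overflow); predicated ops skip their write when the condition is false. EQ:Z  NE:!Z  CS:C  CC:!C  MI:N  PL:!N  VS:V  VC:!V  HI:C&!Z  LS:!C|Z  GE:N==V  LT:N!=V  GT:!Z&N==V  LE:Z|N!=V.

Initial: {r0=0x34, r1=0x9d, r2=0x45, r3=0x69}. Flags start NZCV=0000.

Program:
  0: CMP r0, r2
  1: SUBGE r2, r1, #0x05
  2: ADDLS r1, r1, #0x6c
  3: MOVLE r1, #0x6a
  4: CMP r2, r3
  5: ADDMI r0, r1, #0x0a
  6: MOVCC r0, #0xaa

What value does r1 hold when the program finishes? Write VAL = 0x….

0: ✓ CMP  NZCV=1000
1: · SUBGE
2: ✓ ADDLS  r1←0x09
3: ✓ MOVLE  r1←0x6a
4: ✓ CMP  NZCV=1000
5: ✓ ADDMI  r0←0x74
6: ✓ MOVCC  r0←0xaa

VAL = 0x6a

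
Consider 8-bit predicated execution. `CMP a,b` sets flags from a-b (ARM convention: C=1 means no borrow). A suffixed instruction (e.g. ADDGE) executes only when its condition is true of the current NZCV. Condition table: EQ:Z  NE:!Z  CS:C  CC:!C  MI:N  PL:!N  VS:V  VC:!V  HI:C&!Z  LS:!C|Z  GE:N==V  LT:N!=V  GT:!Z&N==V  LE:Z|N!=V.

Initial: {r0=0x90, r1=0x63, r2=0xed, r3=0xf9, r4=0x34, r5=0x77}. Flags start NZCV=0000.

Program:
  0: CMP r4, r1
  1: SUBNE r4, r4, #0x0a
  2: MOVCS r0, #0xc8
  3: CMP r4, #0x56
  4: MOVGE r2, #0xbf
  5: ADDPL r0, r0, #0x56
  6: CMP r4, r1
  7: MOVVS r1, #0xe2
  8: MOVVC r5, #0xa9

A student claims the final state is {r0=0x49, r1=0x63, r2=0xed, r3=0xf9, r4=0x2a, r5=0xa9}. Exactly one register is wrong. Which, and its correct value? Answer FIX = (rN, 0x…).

0: ✓ CMP  NZCV=1000
1: ✓ SUBNE  r4←0x2a
2: · MOVCS
3: ✓ CMP  NZCV=1000
4: · MOVGE
5: · ADDPL
6: ✓ CMP  NZCV=1000
7: · MOVVS
8: ✓ MOVVC  r5←0xa9

FIX = (r0, 0x90)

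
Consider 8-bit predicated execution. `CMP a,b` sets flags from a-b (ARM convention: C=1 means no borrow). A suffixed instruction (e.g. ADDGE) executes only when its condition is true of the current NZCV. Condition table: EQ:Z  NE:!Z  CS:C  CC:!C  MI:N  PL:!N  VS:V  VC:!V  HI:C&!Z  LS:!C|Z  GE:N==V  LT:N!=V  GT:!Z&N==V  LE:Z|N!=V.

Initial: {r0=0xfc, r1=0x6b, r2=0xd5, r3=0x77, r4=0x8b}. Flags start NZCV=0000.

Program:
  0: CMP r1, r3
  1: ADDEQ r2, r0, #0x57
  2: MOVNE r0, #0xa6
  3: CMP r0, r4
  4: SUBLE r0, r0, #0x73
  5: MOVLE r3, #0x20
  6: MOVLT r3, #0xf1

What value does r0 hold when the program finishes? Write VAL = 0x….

VAL = 0xa6

[0] flags=1000 → (cmp)
[1] flags=1000 EQ?F → skip
[2] flags=1000 NE?T → r0=0xa6
[3] flags=0010 → (cmp)
[4] flags=0010 LE?F → skip
[5] flags=0010 LE?F → skip
[6] flags=0010 LT?F → skip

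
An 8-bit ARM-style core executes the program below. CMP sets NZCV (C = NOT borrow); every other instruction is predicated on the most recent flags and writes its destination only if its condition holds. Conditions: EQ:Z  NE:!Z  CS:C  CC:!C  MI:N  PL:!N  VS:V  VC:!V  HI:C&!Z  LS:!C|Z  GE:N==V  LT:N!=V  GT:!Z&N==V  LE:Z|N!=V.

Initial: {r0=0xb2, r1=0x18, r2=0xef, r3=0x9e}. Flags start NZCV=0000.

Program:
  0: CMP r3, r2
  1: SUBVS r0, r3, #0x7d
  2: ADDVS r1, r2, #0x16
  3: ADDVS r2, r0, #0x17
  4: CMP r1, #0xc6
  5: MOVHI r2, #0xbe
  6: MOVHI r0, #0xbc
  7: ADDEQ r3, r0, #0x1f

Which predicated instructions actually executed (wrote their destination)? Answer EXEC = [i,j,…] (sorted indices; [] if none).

EXEC = []

0: ✓ CMP  NZCV=1000
1: · SUBVS
2: · ADDVS
3: · ADDVS
4: ✓ CMP  NZCV=0000
5: · MOVHI
6: · MOVHI
7: · ADDEQ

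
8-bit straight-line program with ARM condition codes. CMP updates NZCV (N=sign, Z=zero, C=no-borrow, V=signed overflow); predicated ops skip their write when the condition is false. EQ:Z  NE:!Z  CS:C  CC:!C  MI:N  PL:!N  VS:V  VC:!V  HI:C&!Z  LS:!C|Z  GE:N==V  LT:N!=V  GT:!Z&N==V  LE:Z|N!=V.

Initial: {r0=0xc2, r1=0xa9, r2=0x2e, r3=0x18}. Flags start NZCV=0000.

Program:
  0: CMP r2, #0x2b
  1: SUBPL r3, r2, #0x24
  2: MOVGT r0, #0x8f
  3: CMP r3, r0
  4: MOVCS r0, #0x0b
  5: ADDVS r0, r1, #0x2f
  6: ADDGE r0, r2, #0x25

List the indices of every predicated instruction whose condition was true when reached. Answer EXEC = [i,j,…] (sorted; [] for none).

EXEC = [1,2,6]

[0] flags=0010 → (cmp)
[1] flags=0010 PL?T → r3=0x0a
[2] flags=0010 GT?T → r0=0x8f
[3] flags=0000 → (cmp)
[4] flags=0000 CS?F → skip
[5] flags=0000 VS?F → skip
[6] flags=0000 GE?T → r0=0x53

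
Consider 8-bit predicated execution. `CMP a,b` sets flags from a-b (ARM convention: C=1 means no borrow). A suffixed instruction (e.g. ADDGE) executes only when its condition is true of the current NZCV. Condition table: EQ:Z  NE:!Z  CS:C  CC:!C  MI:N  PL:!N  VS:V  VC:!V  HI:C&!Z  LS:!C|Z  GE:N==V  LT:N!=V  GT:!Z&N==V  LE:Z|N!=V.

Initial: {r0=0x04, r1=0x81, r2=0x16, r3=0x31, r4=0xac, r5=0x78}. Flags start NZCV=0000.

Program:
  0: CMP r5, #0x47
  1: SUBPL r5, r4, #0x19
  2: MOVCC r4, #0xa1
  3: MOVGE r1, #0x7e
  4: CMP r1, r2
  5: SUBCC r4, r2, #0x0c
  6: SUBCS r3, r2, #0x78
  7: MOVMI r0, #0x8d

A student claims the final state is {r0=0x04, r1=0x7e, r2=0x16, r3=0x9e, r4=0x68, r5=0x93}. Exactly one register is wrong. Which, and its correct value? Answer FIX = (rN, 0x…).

0: ✓ CMP  NZCV=0010
1: ✓ SUBPL  r5←0x93
2: · MOVCC
3: ✓ MOVGE  r1←0x7e
4: ✓ CMP  NZCV=0010
5: · SUBCC
6: ✓ SUBCS  r3←0x9e
7: · MOVMI

FIX = (r4, 0xac)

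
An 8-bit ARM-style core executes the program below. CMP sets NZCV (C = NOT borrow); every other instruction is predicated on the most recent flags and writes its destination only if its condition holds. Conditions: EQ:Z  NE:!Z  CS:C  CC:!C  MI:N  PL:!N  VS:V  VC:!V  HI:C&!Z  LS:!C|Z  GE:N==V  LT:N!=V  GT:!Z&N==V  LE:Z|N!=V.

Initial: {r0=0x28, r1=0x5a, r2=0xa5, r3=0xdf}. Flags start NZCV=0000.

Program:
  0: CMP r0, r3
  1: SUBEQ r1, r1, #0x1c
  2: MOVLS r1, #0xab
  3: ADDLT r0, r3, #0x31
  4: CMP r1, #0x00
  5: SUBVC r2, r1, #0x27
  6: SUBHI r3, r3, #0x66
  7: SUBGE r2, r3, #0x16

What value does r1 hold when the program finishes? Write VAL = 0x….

0: ✓ CMP  NZCV=0000
1: · SUBEQ
2: ✓ MOVLS  r1←0xab
3: · ADDLT
4: ✓ CMP  NZCV=1010
5: ✓ SUBVC  r2←0x84
6: ✓ SUBHI  r3←0x79
7: · SUBGE

VAL = 0xab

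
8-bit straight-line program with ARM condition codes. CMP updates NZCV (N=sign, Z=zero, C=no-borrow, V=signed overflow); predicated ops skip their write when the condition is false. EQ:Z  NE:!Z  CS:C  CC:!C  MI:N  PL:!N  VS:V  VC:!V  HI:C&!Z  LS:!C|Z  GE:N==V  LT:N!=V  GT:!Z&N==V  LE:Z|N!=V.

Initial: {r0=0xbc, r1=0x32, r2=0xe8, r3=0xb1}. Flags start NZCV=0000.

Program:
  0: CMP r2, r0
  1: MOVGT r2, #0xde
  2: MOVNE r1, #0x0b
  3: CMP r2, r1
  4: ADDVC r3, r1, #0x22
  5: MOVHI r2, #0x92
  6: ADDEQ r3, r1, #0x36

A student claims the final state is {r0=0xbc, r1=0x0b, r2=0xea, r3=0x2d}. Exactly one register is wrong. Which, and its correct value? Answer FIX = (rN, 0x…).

0: ✓ CMP  NZCV=0010
1: ✓ MOVGT  r2←0xde
2: ✓ MOVNE  r1←0x0b
3: ✓ CMP  NZCV=1010
4: ✓ ADDVC  r3←0x2d
5: ✓ MOVHI  r2←0x92
6: · ADDEQ

FIX = (r2, 0x92)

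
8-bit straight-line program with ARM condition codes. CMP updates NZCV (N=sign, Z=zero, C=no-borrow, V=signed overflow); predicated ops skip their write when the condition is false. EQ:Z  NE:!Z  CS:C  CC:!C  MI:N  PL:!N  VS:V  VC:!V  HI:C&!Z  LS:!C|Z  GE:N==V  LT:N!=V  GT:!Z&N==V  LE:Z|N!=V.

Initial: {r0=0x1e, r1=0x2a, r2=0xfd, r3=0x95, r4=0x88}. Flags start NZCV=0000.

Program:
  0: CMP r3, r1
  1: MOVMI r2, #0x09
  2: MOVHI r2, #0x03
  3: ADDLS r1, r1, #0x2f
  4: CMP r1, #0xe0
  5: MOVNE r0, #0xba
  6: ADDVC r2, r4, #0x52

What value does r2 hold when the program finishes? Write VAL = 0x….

VAL = 0xda

0: ✓ CMP  NZCV=0011
1: · MOVMI
2: ✓ MOVHI  r2←0x03
3: · ADDLS
4: ✓ CMP  NZCV=0000
5: ✓ MOVNE  r0←0xba
6: ✓ ADDVC  r2←0xda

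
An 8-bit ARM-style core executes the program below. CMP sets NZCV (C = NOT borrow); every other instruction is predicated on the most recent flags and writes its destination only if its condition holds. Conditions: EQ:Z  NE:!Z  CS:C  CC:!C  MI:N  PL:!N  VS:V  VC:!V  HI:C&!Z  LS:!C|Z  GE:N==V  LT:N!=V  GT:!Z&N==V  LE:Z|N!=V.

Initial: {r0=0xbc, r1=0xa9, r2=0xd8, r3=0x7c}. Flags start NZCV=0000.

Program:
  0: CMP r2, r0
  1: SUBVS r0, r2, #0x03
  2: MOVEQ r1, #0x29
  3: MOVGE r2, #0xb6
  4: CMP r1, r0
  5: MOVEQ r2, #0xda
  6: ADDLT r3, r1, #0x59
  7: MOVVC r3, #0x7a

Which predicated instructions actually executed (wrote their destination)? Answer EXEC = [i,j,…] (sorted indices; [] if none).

EXEC = [3,6,7]

0: ✓ CMP  NZCV=0010
1: · SUBVS
2: · MOVEQ
3: ✓ MOVGE  r2←0xb6
4: ✓ CMP  NZCV=1000
5: · MOVEQ
6: ✓ ADDLT  r3←0x02
7: ✓ MOVVC  r3←0x7a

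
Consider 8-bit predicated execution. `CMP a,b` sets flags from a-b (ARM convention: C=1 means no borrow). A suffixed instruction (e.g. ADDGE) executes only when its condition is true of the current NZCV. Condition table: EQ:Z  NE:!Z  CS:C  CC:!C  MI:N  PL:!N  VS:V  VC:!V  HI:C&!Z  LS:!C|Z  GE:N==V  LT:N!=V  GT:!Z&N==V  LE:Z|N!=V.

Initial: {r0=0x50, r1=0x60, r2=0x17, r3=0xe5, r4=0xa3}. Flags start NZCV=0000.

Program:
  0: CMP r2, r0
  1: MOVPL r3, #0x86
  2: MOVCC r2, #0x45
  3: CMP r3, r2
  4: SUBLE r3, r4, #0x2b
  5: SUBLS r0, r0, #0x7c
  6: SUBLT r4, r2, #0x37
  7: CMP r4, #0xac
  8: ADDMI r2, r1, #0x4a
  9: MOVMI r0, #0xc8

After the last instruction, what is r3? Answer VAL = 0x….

VAL = 0x78

[0] flags=1000 → (cmp)
[1] flags=1000 PL?F → skip
[2] flags=1000 CC?T → r2=0x45
[3] flags=1010 → (cmp)
[4] flags=1010 LE?T → r3=0x78
[5] flags=1010 LS?F → skip
[6] flags=1010 LT?T → r4=0x0e
[7] flags=0000 → (cmp)
[8] flags=0000 MI?F → skip
[9] flags=0000 MI?F → skip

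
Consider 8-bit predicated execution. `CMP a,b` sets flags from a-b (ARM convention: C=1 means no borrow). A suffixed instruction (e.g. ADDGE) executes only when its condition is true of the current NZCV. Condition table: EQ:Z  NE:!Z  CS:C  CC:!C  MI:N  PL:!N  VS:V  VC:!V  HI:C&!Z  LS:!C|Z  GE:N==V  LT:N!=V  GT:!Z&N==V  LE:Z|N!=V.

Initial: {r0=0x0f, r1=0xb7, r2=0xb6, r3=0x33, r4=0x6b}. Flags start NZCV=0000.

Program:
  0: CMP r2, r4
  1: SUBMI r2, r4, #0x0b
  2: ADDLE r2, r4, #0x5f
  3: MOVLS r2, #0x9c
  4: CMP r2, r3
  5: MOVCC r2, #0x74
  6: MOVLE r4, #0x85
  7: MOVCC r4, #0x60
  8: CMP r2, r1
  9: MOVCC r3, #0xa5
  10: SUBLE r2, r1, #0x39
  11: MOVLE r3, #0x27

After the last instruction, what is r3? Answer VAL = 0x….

0: ✓ CMP  NZCV=0011
1: · SUBMI
2: ✓ ADDLE  r2←0xca
3: · MOVLS
4: ✓ CMP  NZCV=1010
5: · MOVCC
6: ✓ MOVLE  r4←0x85
7: · MOVCC
8: ✓ CMP  NZCV=0010
9: · MOVCC
10: · SUBLE
11: · MOVLE

VAL = 0x33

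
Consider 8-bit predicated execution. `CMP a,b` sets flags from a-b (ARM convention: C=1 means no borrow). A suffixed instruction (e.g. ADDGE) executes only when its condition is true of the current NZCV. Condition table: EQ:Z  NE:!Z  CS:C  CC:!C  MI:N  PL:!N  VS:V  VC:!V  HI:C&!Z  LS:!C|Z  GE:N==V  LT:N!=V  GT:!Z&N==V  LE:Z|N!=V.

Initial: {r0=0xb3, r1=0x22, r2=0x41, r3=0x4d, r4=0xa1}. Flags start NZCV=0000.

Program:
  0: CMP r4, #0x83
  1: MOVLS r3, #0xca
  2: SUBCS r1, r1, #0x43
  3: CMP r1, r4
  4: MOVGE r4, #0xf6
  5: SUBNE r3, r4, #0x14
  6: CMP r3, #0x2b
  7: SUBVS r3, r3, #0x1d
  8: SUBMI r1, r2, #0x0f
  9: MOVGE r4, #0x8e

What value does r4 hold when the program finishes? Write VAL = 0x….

[0] flags=0010 → (cmp)
[1] flags=0010 LS?F → skip
[2] flags=0010 CS?T → r1=0xdf
[3] flags=0010 → (cmp)
[4] flags=0010 GE?T → r4=0xf6
[5] flags=0010 NE?T → r3=0xe2
[6] flags=1010 → (cmp)
[7] flags=1010 VS?F → skip
[8] flags=1010 MI?T → r1=0x32
[9] flags=1010 GE?F → skip

VAL = 0xf6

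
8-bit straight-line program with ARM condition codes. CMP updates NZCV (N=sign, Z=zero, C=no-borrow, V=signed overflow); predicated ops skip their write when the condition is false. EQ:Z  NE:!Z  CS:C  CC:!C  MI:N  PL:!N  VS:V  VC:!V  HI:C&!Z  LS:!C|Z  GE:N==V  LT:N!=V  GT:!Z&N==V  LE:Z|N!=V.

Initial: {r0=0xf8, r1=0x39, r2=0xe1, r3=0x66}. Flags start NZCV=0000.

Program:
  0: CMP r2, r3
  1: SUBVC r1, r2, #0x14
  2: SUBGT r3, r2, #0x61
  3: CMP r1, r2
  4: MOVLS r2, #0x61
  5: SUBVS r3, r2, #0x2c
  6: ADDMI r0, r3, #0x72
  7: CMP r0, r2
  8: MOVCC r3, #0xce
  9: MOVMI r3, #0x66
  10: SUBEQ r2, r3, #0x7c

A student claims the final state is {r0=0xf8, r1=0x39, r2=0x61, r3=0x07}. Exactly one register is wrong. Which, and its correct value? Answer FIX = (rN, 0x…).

0: ✓ CMP  NZCV=0011
1: · SUBVC
2: · SUBGT
3: ✓ CMP  NZCV=0000
4: ✓ MOVLS  r2←0x61
5: · SUBVS
6: · ADDMI
7: ✓ CMP  NZCV=1010
8: · MOVCC
9: ✓ MOVMI  r3←0x66
10: · SUBEQ

FIX = (r3, 0x66)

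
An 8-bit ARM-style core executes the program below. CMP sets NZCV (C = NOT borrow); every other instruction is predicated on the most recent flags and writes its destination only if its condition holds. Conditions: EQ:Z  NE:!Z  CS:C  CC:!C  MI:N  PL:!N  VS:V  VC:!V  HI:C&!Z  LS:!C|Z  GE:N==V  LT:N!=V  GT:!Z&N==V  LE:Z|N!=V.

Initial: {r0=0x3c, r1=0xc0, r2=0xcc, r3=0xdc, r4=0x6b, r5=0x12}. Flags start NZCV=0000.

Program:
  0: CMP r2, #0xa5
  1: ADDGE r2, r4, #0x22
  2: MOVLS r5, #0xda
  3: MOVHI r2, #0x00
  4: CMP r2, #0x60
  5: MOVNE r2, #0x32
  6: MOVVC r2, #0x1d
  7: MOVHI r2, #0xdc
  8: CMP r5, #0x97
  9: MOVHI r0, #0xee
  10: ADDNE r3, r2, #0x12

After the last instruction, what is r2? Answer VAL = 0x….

VAL = 0x1d

[0] flags=0010 → (cmp)
[1] flags=0010 GE?T → r2=0x8d
[2] flags=0010 LS?F → skip
[3] flags=0010 HI?T → r2=0x00
[4] flags=1000 → (cmp)
[5] flags=1000 NE?T → r2=0x32
[6] flags=1000 VC?T → r2=0x1d
[7] flags=1000 HI?F → skip
[8] flags=0000 → (cmp)
[9] flags=0000 HI?F → skip
[10] flags=0000 NE?T → r3=0x2f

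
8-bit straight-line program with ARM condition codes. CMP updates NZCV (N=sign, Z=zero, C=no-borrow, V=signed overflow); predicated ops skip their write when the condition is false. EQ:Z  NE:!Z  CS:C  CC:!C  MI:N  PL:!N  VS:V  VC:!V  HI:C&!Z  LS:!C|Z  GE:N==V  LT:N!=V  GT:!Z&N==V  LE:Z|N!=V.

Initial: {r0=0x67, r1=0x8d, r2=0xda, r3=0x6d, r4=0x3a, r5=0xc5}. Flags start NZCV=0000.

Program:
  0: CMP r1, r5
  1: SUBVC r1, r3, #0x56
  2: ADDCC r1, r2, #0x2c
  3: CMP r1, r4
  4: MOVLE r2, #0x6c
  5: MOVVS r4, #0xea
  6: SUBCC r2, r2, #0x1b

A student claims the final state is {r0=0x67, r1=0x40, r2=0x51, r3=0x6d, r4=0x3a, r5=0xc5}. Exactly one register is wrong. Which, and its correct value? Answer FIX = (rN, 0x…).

FIX = (r1, 0x06)

0: ✓ CMP  NZCV=1000
1: ✓ SUBVC  r1←0x17
2: ✓ ADDCC  r1←0x06
3: ✓ CMP  NZCV=1000
4: ✓ MOVLE  r2←0x6c
5: · MOVVS
6: ✓ SUBCC  r2←0x51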